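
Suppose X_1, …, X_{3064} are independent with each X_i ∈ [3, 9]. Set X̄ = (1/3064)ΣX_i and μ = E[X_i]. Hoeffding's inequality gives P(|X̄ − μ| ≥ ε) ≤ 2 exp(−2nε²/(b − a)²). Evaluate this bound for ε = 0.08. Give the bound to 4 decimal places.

0.6728

Exponent: 2nε²/(b − a)² = 2·3064·0.08² / 6² = 1.08942.
Bound = 2·exp(−1.08942) = 0.67282.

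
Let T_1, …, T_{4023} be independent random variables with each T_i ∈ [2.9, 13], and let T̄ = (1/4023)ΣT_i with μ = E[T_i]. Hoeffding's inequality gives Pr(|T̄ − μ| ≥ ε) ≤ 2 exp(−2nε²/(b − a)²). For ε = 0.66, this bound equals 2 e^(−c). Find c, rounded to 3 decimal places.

34.358

c = 2nε²/(b − a)² = 2·4023·0.66² / 10.1² = 34.3578.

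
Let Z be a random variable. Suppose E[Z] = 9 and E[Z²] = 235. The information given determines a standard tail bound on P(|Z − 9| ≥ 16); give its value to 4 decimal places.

The first two moments determine the variance, so Chebyshev's inequality is the sharpest standard bound available.
Var(Z) = E[Z²] − (E[Z])² = 235 − 81 = 154.
Chebyshev's inequality: P(|Z − μ| ≥ t) ≤ Var(Z)/t² = 154/256 = 0.6016.

0.6016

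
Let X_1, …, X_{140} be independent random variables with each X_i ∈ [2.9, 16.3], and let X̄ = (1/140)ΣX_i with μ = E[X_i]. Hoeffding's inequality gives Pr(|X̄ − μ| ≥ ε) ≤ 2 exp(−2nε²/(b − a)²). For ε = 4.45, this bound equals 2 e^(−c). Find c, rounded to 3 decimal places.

30.879

c = 2nε²/(b − a)² = 2·140·4.45² / 13.4² = 30.8794.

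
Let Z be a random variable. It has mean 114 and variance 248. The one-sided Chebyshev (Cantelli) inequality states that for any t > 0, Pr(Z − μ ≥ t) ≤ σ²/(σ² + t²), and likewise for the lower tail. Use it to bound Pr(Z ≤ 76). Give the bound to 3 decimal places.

Here σ² = 248 and t = 38, so σ² + t² = 1692.
Cantelli's bound: 248/1692 = 0.1466.

0.147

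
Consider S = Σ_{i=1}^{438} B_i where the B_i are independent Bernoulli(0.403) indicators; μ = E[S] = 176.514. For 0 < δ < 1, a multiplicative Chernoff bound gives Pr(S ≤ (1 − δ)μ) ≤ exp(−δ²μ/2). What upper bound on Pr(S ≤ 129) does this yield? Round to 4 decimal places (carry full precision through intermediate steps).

0.0017

Write 129 = (1 − δ)μ, so δ = 1 − 129/176.514 = 0.2691798…
Then the exponent is δ²μ/2 = (μ − 129)²/(2μ) = 6.394904.
Bound = exp(−6.394904) = 0.00167.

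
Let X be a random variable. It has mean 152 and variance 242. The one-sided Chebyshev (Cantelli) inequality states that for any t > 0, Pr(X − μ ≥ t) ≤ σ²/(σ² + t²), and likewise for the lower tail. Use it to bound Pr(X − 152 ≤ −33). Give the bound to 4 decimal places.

0.1818

Here σ² = 242 and t = 33, so σ² + t² = 1331.
Cantelli's bound: 242/1331 = 0.1818.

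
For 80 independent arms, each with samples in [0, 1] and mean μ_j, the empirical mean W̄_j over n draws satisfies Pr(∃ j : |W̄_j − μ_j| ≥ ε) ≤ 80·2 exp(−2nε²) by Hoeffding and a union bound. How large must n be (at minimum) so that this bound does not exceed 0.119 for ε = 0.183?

Need 2·80·exp(−2nε²) ≤ 0.119, i.e. exp(−2nε²) ≤ 0.119/160.
So 2nε² ≥ ln(160/0.119) = 7.203806.
Hence n ≥ 7.203806/(2·0.183²) = 107.555.
The smallest integer n is 108.

108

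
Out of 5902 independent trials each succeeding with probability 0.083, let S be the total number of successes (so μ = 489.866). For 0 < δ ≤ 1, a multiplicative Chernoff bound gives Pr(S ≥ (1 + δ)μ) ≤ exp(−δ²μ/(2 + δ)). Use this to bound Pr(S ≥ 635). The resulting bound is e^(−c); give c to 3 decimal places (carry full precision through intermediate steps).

18.726

Write 635 = (1 + δ)μ, so δ = 635/489.866 − 1 = 0.2962729…
Then the exponent is δ²μ/(2 + δ) = (635 − μ)² / (μ·(2 + δ)) = 18.725678.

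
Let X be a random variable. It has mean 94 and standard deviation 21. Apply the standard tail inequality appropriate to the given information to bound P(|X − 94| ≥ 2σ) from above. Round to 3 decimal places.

Mean and variance are known, so Chebyshev's inequality applies.
Chebyshev: P(|X − μ| ≥ t) ≤ Var(X)/t².
Var(X) = σ² = 21² = 441.
t = 2·21 = 42.
Bound = 441 / 1764 = 0.2500.

0.250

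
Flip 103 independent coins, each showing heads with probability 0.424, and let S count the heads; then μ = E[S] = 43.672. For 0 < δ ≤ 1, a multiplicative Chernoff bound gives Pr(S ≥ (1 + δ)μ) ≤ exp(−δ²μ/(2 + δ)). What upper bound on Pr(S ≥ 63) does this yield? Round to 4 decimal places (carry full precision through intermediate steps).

Write 63 = (1 + δ)μ, so δ = 63/43.672 − 1 = 0.4425719…
Then the exponent is δ²μ/(2 + δ) = (63 − μ)² / (μ·(2 + δ)) = 3.502058.
Bound = exp(−3.502058) = 0.03014.

0.0301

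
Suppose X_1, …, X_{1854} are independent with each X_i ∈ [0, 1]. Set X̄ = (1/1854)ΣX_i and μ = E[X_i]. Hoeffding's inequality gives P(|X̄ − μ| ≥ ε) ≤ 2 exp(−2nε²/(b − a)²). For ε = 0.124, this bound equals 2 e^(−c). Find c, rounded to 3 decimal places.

c = 2nε²/(b − a)² = 2·1854·0.124² / 1² = 57.0142.

57.014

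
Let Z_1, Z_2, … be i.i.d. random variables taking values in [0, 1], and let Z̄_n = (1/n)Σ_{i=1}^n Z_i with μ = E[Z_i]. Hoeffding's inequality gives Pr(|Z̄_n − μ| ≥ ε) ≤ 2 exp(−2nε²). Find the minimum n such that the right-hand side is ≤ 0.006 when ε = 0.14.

149

Require 2·exp(−2nε²) ≤ 0.006, i.e. 2nε² ≥ ln(2/0.006) = 5.809143.
So n ≥ 5.809143 / (2·0.14²) = 148.192.
The smallest integer n is 149.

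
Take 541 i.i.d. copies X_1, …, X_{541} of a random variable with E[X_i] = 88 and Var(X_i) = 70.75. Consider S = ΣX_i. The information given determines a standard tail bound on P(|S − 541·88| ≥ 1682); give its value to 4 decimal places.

0.0135

With mean and variance of each term known, Chebyshev's inequality bounds the deviation of the sum (or sample mean).
Var(S) = n·Var(X_i) = 541·70.75 = 38275.75.
Chebyshev: P(|S − 541·88| ≥ 1682) ≤ Var(S)/1682² = 38275.75/2829124 = 0.0135.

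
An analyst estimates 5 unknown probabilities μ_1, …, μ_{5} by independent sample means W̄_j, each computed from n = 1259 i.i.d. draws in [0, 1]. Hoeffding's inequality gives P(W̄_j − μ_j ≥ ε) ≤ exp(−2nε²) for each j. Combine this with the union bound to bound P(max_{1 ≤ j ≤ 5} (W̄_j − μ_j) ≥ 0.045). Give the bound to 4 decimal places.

Per-experiment Hoeffding bound: exp(−2·1259·0.045²) = exp(−5.09895) = 0.0061032.
Union bound over 5 events: 5·0.0061032 = 0.03052.

0.0305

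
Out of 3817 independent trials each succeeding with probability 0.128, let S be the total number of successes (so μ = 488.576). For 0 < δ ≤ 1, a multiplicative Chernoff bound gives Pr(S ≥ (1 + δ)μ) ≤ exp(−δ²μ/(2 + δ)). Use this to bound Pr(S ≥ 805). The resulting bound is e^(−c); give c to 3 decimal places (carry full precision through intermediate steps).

77.401

Write 805 = (1 + δ)μ, so δ = 805/488.576 − 1 = 0.6476454…
Then the exponent is δ²μ/(2 + δ) = (805 − μ)² / (μ·(2 + δ)) = 77.401056.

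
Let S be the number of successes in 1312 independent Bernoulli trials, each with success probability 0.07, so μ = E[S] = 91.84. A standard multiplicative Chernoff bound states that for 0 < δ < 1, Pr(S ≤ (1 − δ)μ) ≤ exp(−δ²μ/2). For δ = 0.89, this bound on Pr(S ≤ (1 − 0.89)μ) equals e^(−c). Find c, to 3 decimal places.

36.373

c = δ²μ/2 = 0.89²·91.84/2 = 36.3732.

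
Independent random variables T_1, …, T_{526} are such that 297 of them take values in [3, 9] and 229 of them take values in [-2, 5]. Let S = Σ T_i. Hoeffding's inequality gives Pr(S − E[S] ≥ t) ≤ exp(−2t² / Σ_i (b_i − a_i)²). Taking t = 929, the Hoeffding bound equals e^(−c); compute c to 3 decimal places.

Σ(b_i − a_i)² = 297·6² + 229·7² = 21913.
c = 2t² / 21913 = 2·929² / 21913 = 78.7698.

78.770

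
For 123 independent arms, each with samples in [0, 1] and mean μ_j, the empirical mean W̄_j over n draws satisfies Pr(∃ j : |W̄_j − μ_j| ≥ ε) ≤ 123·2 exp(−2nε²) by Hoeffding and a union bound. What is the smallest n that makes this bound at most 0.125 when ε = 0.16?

Need 2·123·exp(−2nε²) ≤ 0.125, i.e. exp(−2nε²) ≤ 0.125/246.
So 2nε² ≥ ln(246/0.125) = 7.584773.
Hence n ≥ 7.584773/(2·0.16²) = 148.140.
The smallest integer n is 149.

149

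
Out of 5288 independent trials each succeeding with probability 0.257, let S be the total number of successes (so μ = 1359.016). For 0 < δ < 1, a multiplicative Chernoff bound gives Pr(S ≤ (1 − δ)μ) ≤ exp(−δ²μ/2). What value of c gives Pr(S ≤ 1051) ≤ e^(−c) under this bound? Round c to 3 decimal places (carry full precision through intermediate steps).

34.905

Write 1051 = (1 − δ)μ, so δ = 1 − 1051/1359.016 = 0.2266463…
Then the exponent is δ²μ/2 = (μ − 1051)²/(2μ) = 34.905349.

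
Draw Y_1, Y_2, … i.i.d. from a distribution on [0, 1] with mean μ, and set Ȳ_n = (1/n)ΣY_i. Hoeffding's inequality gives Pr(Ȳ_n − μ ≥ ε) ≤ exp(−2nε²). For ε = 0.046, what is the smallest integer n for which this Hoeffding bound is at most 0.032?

Require exp(−2nε²) ≤ 0.032, i.e. 2nε² ≥ ln(1/0.032) = 3.442019.
So n ≥ 3.442019 / (2·0.046²) = 813.332.
The smallest integer n is 814.

814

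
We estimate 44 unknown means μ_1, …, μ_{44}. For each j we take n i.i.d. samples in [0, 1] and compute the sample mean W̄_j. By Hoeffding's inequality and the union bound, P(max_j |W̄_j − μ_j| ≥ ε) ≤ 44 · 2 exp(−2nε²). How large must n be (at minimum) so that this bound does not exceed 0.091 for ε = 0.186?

Need 2·44·exp(−2nε²) ≤ 0.091, i.e. exp(−2nε²) ≤ 0.091/88.
So 2nε² ≥ ln(88/0.091) = 6.874233.
Hence n ≥ 6.874233/(2·0.186²) = 99.350.
The smallest integer n is 100.

100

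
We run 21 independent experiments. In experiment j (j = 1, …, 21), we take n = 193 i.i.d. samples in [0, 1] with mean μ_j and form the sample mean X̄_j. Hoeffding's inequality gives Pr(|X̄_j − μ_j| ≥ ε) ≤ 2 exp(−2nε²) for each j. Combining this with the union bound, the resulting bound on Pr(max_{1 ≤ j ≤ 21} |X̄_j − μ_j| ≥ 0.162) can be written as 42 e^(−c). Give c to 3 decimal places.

10.130

Union bound over the 21 events: Pr(max_{1 ≤ j ≤ 21} |X̄_j − μ_j| ≥ 0.162) ≤ 21·2·exp(−2nε²) = 42 exp(−2·193·0.162²).
So c = 2·193·0.162² = 10.1302.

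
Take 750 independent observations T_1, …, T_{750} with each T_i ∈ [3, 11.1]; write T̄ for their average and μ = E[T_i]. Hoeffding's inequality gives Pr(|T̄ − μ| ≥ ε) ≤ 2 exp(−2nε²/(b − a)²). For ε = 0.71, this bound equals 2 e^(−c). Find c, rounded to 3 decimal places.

c = 2nε²/(b − a)² = 2·750·0.71² / 8.1² = 11.5249.

11.525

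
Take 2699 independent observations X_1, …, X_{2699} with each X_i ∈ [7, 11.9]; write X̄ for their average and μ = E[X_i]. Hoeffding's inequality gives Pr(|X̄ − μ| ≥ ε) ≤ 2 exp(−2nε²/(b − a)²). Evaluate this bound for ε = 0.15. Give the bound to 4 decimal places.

Exponent: 2nε²/(b − a)² = 2·2699·0.15² / 4.9² = 5.05852.
Bound = 2·exp(−5.05852) = 0.01271.

0.0127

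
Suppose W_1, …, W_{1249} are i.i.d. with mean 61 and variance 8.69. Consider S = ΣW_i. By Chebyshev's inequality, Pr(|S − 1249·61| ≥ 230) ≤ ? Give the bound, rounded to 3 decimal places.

0.205

Var(S) = n·Var(W_i) = 1249·8.69 = 10853.81.
Chebyshev: Pr(|S − 1249·61| ≥ 230) ≤ Var(S)/230² = 10853.81/52900 = 0.2052.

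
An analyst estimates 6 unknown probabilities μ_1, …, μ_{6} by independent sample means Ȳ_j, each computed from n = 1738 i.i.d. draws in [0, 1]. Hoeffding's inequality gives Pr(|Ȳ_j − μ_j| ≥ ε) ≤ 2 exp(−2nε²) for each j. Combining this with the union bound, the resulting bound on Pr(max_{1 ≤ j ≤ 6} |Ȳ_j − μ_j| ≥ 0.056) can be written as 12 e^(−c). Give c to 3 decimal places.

Union bound over the 6 events: Pr(max_{1 ≤ j ≤ 6} |Ȳ_j − μ_j| ≥ 0.056) ≤ 6·2·exp(−2nε²) = 12 exp(−2·1738·0.056²).
So c = 2·1738·0.056² = 10.9007.

10.901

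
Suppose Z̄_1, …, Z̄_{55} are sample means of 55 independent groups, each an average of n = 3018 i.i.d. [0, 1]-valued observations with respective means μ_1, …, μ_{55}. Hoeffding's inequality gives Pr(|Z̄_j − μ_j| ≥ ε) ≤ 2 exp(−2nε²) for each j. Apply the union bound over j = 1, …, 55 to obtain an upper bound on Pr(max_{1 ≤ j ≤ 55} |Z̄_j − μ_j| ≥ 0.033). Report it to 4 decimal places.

0.1537

Per-experiment Hoeffding bound: 2·exp(−2·3018·0.033²) = 2·exp(−6.57320) = 0.0027946.
Union bound over 55 events: 55·0.0027946 = 0.15370.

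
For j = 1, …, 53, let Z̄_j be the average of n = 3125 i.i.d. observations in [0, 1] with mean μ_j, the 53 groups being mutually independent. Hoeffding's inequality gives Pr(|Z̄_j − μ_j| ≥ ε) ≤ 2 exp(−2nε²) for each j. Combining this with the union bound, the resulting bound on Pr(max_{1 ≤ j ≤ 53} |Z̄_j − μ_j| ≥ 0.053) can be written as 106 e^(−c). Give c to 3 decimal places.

Union bound over the 53 events: Pr(max_{1 ≤ j ≤ 53} |Z̄_j − μ_j| ≥ 0.053) ≤ 53·2·exp(−2nε²) = 106 exp(−2·3125·0.053²).
So c = 2·3125·0.053² = 17.5562.

17.556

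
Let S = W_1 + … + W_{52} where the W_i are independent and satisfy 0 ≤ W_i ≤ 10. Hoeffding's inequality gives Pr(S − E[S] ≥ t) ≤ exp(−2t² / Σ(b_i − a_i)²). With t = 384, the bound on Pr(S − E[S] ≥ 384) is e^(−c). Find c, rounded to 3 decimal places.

56.714

Σ(b_i − a_i)² = 52·(10)² = 5200.
c = 2t²/5200 = 2·384²/5200 = 56.7138.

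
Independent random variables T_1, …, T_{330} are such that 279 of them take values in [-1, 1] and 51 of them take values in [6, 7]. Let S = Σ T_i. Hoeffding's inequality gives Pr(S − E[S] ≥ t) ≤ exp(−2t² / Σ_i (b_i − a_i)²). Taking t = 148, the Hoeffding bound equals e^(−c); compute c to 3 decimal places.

37.539

Σ(b_i − a_i)² = 279·2² + 51·1² = 1167.
c = 2t² / 1167 = 2·148² / 1167 = 37.5390.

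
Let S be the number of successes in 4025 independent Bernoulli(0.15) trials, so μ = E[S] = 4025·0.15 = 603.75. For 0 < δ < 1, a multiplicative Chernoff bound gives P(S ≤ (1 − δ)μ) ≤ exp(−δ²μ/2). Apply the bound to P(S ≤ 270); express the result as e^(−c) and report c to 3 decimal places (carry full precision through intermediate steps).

92.248

Write 270 = (1 − δ)μ, so δ = 1 − 270/603.75 = 0.552795…
Then the exponent is δ²μ/2 = (μ − 270)²/(2μ) = 92.247671.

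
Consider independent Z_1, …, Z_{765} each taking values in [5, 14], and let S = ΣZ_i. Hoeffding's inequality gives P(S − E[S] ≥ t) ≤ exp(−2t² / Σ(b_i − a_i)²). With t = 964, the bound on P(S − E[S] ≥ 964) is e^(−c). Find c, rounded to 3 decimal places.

29.994

Σ(b_i − a_i)² = 765·(9)² = 61965.
c = 2t²/61965 = 2·964²/61965 = 29.9942.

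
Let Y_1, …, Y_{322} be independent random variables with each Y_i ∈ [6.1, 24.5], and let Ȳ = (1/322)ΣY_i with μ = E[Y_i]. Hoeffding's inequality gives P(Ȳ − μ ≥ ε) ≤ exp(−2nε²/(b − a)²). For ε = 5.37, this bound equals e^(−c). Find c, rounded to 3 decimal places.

54.853

c = 2nε²/(b − a)² = 2·322·5.37² / 18.4² = 54.8528.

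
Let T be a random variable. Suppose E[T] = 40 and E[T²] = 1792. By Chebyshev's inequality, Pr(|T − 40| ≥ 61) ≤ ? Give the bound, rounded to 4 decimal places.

0.0516

Var(T) = E[T²] − (E[T])² = 1792 − 1600 = 192.
Chebyshev's inequality: Pr(|T − μ| ≥ t) ≤ Var(T)/t² = 192/3721 = 0.0516.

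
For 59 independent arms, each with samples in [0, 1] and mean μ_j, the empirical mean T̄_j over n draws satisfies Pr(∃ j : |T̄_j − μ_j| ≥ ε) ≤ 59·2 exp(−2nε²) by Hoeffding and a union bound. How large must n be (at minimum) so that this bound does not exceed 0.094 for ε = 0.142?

177

Need 2·59·exp(−2nε²) ≤ 0.094, i.e. exp(−2nε²) ≤ 0.094/118.
So 2nε² ≥ ln(118/0.094) = 7.135145.
Hence n ≥ 7.135145/(2·0.142²) = 176.928.
The smallest integer n is 177.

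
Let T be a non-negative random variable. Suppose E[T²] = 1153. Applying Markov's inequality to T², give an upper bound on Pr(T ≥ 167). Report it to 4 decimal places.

0.0413

Since T ≥ 0, the event {T ≥ 167} is the same as {T² ≥ 27889}.
Markov's inequality applied to T² gives Pr(T² ≥ 27889) ≤ E[T²]/27889 = 1153/27889 = 0.0413.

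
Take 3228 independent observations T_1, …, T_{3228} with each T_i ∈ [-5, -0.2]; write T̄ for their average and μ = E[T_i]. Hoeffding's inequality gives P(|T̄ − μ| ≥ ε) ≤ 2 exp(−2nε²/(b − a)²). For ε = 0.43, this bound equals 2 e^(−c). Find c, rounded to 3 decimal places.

51.811

c = 2nε²/(b − a)² = 2·3228·0.43² / 4.8² = 51.8105.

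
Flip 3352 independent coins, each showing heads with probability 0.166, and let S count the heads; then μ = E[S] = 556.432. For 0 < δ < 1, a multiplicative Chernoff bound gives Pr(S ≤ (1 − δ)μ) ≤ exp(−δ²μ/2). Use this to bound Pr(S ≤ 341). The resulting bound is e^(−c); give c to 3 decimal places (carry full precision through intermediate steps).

41.704

Write 341 = (1 − δ)μ, so δ = 1 − 341/556.432 = 0.3871668…
Then the exponent is δ²μ/2 = (μ − 341)²/(2μ) = 41.704060.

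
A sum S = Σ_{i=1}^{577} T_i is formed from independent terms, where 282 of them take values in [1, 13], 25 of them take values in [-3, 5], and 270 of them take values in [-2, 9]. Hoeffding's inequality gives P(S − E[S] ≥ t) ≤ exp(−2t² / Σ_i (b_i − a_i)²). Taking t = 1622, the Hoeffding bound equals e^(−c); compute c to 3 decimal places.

70.271

Σ(b_i − a_i)² = 282·12² + 25·8² + 270·11² = 74878.
c = 2t² / 74878 = 2·1622² / 74878 = 70.2712.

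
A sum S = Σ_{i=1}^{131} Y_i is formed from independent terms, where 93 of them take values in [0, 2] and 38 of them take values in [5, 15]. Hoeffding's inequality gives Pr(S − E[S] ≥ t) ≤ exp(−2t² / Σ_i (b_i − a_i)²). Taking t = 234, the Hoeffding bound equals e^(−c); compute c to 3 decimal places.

26.249

Σ(b_i − a_i)² = 93·2² + 38·10² = 4172.
c = 2t² / 4172 = 2·234² / 4172 = 26.2493.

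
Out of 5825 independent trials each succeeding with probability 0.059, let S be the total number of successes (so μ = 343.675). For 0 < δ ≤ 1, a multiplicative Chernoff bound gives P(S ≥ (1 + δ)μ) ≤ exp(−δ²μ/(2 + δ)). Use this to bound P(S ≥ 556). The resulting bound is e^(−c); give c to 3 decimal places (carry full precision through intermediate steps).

Write 556 = (1 + δ)μ, so δ = 556/343.675 − 1 = 0.6178075…
Then the exponent is δ²μ/(2 + δ) = (556 − μ)² / (μ·(2 + δ)) = 50.109101.

50.109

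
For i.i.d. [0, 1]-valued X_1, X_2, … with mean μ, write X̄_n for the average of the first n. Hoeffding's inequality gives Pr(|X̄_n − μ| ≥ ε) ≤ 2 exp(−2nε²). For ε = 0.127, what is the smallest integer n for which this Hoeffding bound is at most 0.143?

Require 2·exp(−2nε²) ≤ 0.143, i.e. 2nε² ≥ ln(2/0.143) = 2.638058.
So n ≥ 2.638058 / (2·0.127²) = 81.780.
The smallest integer n is 82.

82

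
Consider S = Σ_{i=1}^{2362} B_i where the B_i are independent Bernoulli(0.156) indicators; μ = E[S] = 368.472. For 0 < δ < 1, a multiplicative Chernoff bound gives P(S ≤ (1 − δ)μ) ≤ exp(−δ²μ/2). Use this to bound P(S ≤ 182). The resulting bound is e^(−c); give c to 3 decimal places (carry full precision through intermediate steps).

47.184

Write 182 = (1 − δ)μ, so δ = 1 − 182/368.472 = 0.5060683…
Then the exponent is δ²μ/2 = (μ − 182)²/(2μ) = 47.183784.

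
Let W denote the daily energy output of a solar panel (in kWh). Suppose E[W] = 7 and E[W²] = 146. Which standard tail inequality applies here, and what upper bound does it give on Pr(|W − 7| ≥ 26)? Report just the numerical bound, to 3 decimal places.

The first two moments determine the variance, so Chebyshev's inequality is the sharpest standard bound available.
Var(W) = E[W²] − (E[W])² = 146 − 49 = 97.
Chebyshev's inequality: Pr(|W − μ| ≥ t) ≤ Var(W)/t² = 97/676 = 0.1435.

0.143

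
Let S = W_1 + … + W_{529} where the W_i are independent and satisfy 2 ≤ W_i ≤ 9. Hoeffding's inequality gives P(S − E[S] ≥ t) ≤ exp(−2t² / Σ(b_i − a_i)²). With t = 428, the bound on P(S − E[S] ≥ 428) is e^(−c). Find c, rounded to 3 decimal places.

Σ(b_i − a_i)² = 529·(7)² = 25921.
c = 2t²/25921 = 2·428²/25921 = 14.1340.

14.134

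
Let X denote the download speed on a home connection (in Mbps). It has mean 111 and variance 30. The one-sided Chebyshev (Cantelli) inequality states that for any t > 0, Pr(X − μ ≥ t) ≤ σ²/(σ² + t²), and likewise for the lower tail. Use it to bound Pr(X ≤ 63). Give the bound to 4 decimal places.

Here σ² = 30 and t = 48, so σ² + t² = 2334.
Cantelli's bound: 30/2334 = 0.0129.

0.0129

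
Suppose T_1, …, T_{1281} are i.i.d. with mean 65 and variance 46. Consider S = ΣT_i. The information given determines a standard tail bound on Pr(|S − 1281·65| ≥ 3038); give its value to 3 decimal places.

With mean and variance of each term known, Chebyshev's inequality bounds the deviation of the sum (or sample mean).
Var(S) = n·Var(T_i) = 1281·46 = 58926.
Chebyshev: Pr(|S − 1281·65| ≥ 3038) ≤ Var(S)/3038² = 58926/9229444 = 0.0064.

0.006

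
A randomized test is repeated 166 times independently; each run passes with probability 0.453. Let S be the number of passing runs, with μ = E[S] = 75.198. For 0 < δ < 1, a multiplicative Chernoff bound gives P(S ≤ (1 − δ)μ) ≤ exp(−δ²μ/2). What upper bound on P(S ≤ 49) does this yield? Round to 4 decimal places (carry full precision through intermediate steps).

0.0104

Write 49 = (1 − δ)μ, so δ = 1 − 49/75.198 = 0.3483869…
Then the exponent is δ²μ/2 = (μ − 49)²/(2μ) = 4.563520.
Bound = exp(−4.563520) = 0.01043.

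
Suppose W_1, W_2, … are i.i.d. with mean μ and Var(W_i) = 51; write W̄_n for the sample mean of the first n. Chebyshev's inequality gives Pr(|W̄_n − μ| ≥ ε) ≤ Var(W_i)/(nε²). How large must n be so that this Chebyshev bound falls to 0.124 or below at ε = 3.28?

39

Require 51/(n·3.28²) ≤ 0.124, i.e. n ≥ 51/(0.124·3.28²) = 38.230.
The smallest integer n is 39.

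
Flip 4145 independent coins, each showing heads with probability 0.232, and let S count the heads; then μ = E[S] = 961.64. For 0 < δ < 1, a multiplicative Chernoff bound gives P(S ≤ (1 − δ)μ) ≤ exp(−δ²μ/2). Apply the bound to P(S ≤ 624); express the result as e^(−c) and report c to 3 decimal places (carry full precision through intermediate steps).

Write 624 = (1 − δ)μ, so δ = 1 − 624/961.64 = 0.3511085…
Then the exponent is δ²μ/2 = (μ − 624)²/(2μ) = 59.274141.

59.274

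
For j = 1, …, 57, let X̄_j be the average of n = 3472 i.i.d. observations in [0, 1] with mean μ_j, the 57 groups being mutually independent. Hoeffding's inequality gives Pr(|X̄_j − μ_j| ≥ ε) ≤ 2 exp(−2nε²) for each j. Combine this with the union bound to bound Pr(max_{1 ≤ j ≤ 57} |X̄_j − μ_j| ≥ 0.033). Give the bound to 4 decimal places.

Per-experiment Hoeffding bound: 2·exp(−2·3472·0.033²) = 2·exp(−7.56202) = 0.0010397.
Union bound over 57 events: 57·0.0010397 = 0.05926.

0.0593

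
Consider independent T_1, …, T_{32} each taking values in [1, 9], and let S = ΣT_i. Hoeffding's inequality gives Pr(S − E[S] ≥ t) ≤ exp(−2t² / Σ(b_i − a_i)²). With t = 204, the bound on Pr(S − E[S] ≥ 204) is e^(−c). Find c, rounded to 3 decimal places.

Σ(b_i − a_i)² = 32·(8)² = 2048.
c = 2t²/2048 = 2·204²/2048 = 40.6406.

40.641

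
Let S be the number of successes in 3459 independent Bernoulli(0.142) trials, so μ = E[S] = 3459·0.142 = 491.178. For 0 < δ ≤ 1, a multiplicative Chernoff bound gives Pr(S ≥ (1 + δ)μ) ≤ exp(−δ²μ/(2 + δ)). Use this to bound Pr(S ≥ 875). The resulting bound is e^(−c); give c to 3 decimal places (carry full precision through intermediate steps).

107.833

Write 875 = (1 + δ)μ, so δ = 875/491.178 − 1 = 0.7814316…
Then the exponent is δ²μ/(2 + δ) = (875 − μ)² / (μ·(2 + δ)) = 107.833187.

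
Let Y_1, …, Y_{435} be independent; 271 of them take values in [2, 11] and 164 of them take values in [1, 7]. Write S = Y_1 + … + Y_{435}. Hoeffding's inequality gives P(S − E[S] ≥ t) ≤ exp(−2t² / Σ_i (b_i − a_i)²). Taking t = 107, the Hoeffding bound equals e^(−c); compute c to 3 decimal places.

0.822

Σ(b_i − a_i)² = 271·9² + 164·6² = 27855.
c = 2t² / 27855 = 2·107² / 27855 = 0.8220.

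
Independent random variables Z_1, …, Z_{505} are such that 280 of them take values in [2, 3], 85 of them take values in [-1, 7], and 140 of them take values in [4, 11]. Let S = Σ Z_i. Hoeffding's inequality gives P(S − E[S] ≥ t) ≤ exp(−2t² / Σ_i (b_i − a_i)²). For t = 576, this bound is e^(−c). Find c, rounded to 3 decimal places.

Σ(b_i − a_i)² = 280·1² + 85·8² + 140·7² = 12580.
c = 2t² / 12580 = 2·576² / 12580 = 52.7466.

52.747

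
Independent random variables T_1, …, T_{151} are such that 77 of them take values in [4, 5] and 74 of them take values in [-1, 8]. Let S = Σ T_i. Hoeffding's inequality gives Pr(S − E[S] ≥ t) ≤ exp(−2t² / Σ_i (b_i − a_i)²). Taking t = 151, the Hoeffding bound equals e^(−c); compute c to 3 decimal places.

Σ(b_i − a_i)² = 77·1² + 74·9² = 6071.
c = 2t² / 6071 = 2·151² / 6071 = 7.5114.

7.511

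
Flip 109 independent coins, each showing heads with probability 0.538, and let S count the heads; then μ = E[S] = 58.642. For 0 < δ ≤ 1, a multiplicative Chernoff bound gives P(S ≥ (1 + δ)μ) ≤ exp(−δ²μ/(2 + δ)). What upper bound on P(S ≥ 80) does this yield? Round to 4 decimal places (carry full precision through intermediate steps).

0.0372

Write 80 = (1 + δ)μ, so δ = 80/58.642 − 1 = 0.36421…
Then the exponent is δ²μ/(2 + δ) = (80 − μ)² / (μ·(2 + δ)) = 3.290231.
Bound = exp(−3.290231) = 0.03725.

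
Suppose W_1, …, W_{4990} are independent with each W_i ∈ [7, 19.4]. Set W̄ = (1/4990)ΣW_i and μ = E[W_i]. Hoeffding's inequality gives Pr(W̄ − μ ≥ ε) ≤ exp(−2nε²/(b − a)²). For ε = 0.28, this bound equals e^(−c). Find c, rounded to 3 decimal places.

5.089

c = 2nε²/(b − a)² = 2·4990·0.28² / 12.4² = 5.0887.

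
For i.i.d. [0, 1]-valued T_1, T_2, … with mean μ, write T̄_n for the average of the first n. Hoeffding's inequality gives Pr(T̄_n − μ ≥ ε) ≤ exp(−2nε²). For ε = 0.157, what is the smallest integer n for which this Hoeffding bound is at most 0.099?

47

Require exp(−2nε²) ≤ 0.099, i.e. 2nε² ≥ ln(1/0.099) = 2.312635.
So n ≥ 2.312635 / (2·0.157²) = 46.911.
The smallest integer n is 47.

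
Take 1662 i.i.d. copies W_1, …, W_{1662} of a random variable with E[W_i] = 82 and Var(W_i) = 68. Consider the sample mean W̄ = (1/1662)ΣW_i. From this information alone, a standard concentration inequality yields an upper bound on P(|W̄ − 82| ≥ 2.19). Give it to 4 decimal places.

0.0085

With mean and variance of each term known, Chebyshev's inequality bounds the deviation of the sum (or sample mean).
Var(W̄) = Var(W_i)/n = 68/1662 = 0.040915.
Chebyshev: P(|W̄ − 82| ≥ 2.19) ≤ Var(W̄)/(2.19)² = 68/(1662·2.19²) = 0.0085.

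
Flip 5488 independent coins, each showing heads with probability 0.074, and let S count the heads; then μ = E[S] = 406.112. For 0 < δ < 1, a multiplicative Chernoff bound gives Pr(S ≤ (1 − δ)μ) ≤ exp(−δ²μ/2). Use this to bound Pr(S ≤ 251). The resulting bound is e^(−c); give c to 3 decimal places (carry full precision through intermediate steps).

29.622

Write 251 = (1 − δ)μ, so δ = 1 − 251/406.112 = 0.3819439…
Then the exponent is δ²μ/2 = (μ − 251)²/(2μ) = 29.622041.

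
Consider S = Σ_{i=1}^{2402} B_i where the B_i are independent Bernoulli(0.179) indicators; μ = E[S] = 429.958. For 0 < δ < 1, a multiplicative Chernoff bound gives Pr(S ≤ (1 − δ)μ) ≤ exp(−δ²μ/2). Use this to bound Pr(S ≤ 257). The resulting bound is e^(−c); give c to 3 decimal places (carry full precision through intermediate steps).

34.788

Write 257 = (1 − δ)μ, so δ = 1 − 257/429.958 = 0.4022672…
Then the exponent is δ²μ/2 = (μ − 257)²/(2μ) = 34.787665.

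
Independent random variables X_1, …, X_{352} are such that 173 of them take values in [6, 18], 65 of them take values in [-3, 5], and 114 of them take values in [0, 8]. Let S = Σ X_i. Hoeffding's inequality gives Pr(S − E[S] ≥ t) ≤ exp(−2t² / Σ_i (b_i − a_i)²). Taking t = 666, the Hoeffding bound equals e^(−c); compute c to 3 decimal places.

Σ(b_i − a_i)² = 173·12² + 65·8² + 114·8² = 36368.
c = 2t² / 36368 = 2·666² / 36368 = 24.3927.

24.393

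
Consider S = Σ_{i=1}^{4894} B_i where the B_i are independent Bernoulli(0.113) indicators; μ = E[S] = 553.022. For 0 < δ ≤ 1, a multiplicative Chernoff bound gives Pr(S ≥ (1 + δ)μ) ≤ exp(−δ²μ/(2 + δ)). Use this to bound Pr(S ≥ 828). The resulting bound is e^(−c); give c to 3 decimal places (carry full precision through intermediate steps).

Write 828 = (1 + δ)μ, so δ = 828/553.022 − 1 = 0.497228…
Then the exponent is δ²μ/(2 + δ) = (828 − μ)² / (μ·(2 + δ)) = 54.751409.

54.751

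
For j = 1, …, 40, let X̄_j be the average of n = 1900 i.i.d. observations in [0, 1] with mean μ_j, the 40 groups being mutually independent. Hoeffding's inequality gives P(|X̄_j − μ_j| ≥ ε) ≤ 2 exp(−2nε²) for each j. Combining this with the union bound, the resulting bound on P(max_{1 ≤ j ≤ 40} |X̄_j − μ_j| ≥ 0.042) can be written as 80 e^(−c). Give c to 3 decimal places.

Union bound over the 40 events: P(max_{1 ≤ j ≤ 40} |X̄_j − μ_j| ≥ 0.042) ≤ 40·2·exp(−2nε²) = 80 exp(−2·1900·0.042²).
So c = 2·1900·0.042² = 6.7032.

6.703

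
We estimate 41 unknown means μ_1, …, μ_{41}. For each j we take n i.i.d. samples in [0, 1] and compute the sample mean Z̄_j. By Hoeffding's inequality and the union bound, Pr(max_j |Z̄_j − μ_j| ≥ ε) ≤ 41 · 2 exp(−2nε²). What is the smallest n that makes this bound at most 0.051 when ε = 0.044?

1907

Need 2·41·exp(−2nε²) ≤ 0.051, i.e. exp(−2nε²) ≤ 0.051/82.
So 2nε² ≥ ln(82/0.051) = 7.382649.
Hence n ≥ 7.382649/(2·0.044²) = 1906.676.
The smallest integer n is 1907.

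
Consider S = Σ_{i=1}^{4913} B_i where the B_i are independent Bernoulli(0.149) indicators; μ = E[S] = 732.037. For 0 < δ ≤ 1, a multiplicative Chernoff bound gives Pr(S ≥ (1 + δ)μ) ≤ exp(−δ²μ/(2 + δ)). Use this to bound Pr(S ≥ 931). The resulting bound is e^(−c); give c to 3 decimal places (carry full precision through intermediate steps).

23.804

Write 931 = (1 + δ)μ, so δ = 931/732.037 − 1 = 0.2717936…
Then the exponent is δ²μ/(2 + δ) = (931 − μ)² / (μ·(2 + δ)) = 23.803605.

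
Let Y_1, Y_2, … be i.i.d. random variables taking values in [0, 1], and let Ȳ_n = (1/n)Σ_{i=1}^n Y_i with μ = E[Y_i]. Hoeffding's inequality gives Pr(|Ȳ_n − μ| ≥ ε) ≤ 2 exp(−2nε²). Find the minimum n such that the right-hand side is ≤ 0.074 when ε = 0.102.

Require 2·exp(−2nε²) ≤ 0.074, i.e. 2nε² ≥ ln(2/0.074) = 3.296837.
So n ≥ 3.296837 / (2·0.102²) = 158.441.
The smallest integer n is 159.

159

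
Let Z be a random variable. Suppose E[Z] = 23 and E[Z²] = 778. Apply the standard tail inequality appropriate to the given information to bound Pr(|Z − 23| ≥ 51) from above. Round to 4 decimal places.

0.0957

The first two moments determine the variance, so Chebyshev's inequality is the sharpest standard bound available.
Var(Z) = E[Z²] − (E[Z])² = 778 − 529 = 249.
Chebyshev's inequality: Pr(|Z − μ| ≥ t) ≤ Var(Z)/t² = 249/2601 = 0.0957.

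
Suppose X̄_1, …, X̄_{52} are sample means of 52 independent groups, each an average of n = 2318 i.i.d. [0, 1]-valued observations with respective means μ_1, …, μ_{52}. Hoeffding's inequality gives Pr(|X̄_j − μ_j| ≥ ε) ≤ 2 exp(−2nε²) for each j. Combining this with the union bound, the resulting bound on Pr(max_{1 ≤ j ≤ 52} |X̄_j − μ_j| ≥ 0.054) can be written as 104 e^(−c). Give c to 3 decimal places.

13.519

Union bound over the 52 events: Pr(max_{1 ≤ j ≤ 52} |X̄_j − μ_j| ≥ 0.054) ≤ 52·2·exp(−2nε²) = 104 exp(−2·2318·0.054²).
So c = 2·2318·0.054² = 13.5186.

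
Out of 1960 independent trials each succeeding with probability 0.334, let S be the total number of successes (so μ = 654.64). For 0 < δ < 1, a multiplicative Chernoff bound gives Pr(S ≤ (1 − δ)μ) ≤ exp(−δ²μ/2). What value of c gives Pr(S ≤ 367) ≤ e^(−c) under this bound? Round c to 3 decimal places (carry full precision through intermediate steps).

63.193

Write 367 = (1 − δ)μ, so δ = 1 − 367/654.64 = 0.4393865…
Then the exponent is δ²μ/2 = (μ − 367)²/(2μ) = 63.192571.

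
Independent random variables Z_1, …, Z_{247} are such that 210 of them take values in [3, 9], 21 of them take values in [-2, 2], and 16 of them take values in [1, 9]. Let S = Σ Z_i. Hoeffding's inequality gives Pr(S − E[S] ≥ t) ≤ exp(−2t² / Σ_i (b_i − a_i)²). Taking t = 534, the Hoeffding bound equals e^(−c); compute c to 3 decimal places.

63.936

Σ(b_i − a_i)² = 210·6² + 21·4² + 16·8² = 8920.
c = 2t² / 8920 = 2·534² / 8920 = 63.9363.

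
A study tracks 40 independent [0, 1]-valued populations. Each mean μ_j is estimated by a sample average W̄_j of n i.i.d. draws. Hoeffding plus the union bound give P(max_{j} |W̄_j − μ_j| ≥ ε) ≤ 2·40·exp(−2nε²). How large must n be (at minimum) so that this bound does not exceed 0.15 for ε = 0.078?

Need 2·40·exp(−2nε²) ≤ 0.15, i.e. exp(−2nε²) ≤ 0.15/80.
So 2nε² ≥ ln(80/0.15) = 6.279147.
Hence n ≥ 6.279147/(2·0.078²) = 516.038.
The smallest integer n is 517.

517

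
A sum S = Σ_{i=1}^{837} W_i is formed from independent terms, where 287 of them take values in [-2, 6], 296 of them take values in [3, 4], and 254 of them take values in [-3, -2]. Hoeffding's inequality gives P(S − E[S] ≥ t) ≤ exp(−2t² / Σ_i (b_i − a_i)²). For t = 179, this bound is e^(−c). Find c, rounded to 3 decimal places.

3.387

Σ(b_i − a_i)² = 287·8² + 296·1² + 254·1² = 18918.
c = 2t² / 18918 = 2·179² / 18918 = 3.3874.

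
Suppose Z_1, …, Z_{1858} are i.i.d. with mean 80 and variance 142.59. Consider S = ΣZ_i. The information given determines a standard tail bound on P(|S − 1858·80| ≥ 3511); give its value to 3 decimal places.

0.021

With mean and variance of each term known, Chebyshev's inequality bounds the deviation of the sum (or sample mean).
Var(S) = n·Var(Z_i) = 1858·142.59 = 264932.22.
Chebyshev: P(|S − 1858·80| ≥ 3511) ≤ Var(S)/3511² = 264932.22/12327121 = 0.0215.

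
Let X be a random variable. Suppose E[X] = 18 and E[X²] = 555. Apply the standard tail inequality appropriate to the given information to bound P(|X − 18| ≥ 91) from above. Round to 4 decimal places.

The first two moments determine the variance, so Chebyshev's inequality is the sharpest standard bound available.
Var(X) = E[X²] − (E[X])² = 555 − 324 = 231.
Chebyshev's inequality: P(|X − μ| ≥ t) ≤ Var(X)/t² = 231/8281 = 0.0279.

0.0279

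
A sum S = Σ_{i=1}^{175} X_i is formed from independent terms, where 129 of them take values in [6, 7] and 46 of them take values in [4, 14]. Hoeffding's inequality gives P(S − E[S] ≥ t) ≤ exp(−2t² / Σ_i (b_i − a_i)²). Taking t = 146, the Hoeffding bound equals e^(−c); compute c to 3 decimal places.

Σ(b_i − a_i)² = 129·1² + 46·10² = 4729.
c = 2t² / 4729 = 2·146² / 4729 = 9.0150.

9.015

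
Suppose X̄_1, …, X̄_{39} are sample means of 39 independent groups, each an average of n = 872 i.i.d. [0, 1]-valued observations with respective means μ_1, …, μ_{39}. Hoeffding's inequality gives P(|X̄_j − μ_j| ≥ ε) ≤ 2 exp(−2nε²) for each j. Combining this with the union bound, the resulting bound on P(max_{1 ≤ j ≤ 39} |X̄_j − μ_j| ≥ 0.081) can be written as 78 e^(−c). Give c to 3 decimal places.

11.442

Union bound over the 39 events: P(max_{1 ≤ j ≤ 39} |X̄_j − μ_j| ≥ 0.081) ≤ 39·2·exp(−2nε²) = 78 exp(−2·872·0.081²).
So c = 2·872·0.081² = 11.4424.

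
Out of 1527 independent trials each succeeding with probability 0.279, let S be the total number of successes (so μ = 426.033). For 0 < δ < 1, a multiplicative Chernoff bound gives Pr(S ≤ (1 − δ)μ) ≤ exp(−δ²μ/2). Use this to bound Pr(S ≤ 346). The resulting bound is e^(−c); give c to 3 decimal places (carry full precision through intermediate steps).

Write 346 = (1 − δ)μ, so δ = 1 − 346/426.033 = 0.1878563…
Then the exponent is δ²μ/2 = (μ − 346)²/(2μ) = 7.517353.

7.517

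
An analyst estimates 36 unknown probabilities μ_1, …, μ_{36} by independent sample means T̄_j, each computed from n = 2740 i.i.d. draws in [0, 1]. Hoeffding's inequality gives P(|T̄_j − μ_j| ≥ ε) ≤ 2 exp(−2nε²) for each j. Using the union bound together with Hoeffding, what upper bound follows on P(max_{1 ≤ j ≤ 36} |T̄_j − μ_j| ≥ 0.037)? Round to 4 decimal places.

Per-experiment Hoeffding bound: 2·exp(−2·2740·0.037²) = 2·exp(−7.50212) = 0.0011038.
Union bound over 36 events: 36·0.0011038 = 0.03974.

0.0397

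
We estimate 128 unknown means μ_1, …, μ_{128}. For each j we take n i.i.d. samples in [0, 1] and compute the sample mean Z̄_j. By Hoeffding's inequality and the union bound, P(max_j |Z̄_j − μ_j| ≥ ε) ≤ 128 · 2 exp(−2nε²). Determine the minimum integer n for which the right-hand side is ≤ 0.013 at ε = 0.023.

9346

Need 2·128·exp(−2nε²) ≤ 0.013, i.e. exp(−2nε²) ≤ 0.013/256.
So 2nε² ≥ ln(256/0.013) = 9.887983.
Hence n ≥ 9.887983/(2·0.023²) = 9345.920.
The smallest integer n is 9346.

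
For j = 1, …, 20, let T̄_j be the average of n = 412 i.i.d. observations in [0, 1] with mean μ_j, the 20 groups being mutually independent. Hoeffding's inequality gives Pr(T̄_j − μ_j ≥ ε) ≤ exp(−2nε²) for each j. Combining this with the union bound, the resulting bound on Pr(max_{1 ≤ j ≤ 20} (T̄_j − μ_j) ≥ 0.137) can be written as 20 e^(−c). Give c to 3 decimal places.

15.466

Union bound over the 20 events: Pr(max_{1 ≤ j ≤ 20} (T̄_j − μ_j) ≥ 0.137) ≤ 20·exp(−2nε²) = 20 exp(−2·412·0.137²).
So c = 2·412·0.137² = 15.4657.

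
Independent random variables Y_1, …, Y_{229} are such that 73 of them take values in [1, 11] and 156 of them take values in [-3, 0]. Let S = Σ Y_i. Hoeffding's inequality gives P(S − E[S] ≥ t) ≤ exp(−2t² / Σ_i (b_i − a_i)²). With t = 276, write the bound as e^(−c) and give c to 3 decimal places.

Σ(b_i − a_i)² = 73·10² + 156·3² = 8704.
c = 2t² / 8704 = 2·276² / 8704 = 17.5037.

17.504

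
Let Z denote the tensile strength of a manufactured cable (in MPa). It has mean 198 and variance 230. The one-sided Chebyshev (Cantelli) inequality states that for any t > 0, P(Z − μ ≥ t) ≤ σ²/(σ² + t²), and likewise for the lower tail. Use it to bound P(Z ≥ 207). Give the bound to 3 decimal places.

Here σ² = 230 and t = 9, so σ² + t² = 311.
Cantelli's bound: 230/311 = 0.7395.

0.740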